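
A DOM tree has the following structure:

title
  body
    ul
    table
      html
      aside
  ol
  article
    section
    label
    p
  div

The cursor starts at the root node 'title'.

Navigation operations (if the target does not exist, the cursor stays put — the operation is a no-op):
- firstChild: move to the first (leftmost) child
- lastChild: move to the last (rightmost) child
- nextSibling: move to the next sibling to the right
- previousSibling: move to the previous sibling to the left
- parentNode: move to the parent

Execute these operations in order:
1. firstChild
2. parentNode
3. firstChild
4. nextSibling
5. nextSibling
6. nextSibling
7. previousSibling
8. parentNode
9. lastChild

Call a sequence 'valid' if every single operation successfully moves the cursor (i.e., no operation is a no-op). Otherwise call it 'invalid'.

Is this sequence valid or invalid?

Answer: valid

Derivation:
After 1 (firstChild): body
After 2 (parentNode): title
After 3 (firstChild): body
After 4 (nextSibling): ol
After 5 (nextSibling): article
After 6 (nextSibling): div
After 7 (previousSibling): article
After 8 (parentNode): title
After 9 (lastChild): div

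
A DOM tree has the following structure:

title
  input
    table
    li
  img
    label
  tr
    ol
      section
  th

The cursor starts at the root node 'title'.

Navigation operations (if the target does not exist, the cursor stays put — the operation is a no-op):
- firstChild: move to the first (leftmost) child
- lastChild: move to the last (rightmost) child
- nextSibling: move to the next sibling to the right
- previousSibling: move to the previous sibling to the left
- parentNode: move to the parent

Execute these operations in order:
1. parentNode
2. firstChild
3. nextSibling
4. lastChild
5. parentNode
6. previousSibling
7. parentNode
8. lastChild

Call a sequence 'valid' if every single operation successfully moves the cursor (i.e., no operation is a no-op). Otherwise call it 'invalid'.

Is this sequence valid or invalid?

Answer: invalid

Derivation:
After 1 (parentNode): title (no-op, stayed)
After 2 (firstChild): input
After 3 (nextSibling): img
After 4 (lastChild): label
After 5 (parentNode): img
After 6 (previousSibling): input
After 7 (parentNode): title
After 8 (lastChild): th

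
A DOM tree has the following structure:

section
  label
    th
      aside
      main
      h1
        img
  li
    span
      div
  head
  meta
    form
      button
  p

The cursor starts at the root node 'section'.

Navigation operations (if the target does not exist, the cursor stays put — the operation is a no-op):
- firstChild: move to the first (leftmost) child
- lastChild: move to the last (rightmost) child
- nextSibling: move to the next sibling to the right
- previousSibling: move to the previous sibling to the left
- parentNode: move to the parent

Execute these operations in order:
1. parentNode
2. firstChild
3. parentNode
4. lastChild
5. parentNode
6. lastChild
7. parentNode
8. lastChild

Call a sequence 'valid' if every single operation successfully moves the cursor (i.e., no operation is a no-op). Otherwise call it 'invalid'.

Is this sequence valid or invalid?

After 1 (parentNode): section (no-op, stayed)
After 2 (firstChild): label
After 3 (parentNode): section
After 4 (lastChild): p
After 5 (parentNode): section
After 6 (lastChild): p
After 7 (parentNode): section
After 8 (lastChild): p

Answer: invalid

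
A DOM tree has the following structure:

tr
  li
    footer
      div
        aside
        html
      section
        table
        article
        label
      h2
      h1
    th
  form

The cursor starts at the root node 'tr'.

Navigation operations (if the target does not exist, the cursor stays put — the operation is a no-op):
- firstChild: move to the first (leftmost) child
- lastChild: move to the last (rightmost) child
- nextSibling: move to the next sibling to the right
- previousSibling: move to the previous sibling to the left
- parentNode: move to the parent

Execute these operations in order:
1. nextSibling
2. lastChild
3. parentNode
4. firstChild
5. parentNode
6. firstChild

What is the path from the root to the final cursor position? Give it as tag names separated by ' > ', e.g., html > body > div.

After 1 (nextSibling): tr (no-op, stayed)
After 2 (lastChild): form
After 3 (parentNode): tr
After 4 (firstChild): li
After 5 (parentNode): tr
After 6 (firstChild): li

Answer: tr > li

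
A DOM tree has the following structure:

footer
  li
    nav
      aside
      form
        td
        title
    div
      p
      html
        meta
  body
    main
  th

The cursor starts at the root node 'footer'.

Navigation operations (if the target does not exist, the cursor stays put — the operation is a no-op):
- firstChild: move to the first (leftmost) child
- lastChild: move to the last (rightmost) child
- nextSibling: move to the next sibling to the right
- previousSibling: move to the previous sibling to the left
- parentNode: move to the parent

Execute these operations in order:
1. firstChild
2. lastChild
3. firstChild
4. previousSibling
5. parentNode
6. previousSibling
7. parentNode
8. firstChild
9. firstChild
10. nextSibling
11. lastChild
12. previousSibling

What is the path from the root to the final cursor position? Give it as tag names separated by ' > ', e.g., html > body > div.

Answer: footer > li > nav > form > td

Derivation:
After 1 (firstChild): li
After 2 (lastChild): div
After 3 (firstChild): p
After 4 (previousSibling): p (no-op, stayed)
After 5 (parentNode): div
After 6 (previousSibling): nav
After 7 (parentNode): li
After 8 (firstChild): nav
After 9 (firstChild): aside
After 10 (nextSibling): form
After 11 (lastChild): title
After 12 (previousSibling): td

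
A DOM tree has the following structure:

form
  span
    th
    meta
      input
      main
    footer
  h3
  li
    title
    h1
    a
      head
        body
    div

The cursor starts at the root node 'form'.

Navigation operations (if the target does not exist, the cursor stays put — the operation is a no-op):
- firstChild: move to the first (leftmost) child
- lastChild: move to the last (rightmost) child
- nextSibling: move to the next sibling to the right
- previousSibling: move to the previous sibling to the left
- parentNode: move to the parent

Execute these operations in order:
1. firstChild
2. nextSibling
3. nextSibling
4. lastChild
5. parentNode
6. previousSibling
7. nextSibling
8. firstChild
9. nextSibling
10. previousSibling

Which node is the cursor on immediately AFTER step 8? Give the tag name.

After 1 (firstChild): span
After 2 (nextSibling): h3
After 3 (nextSibling): li
After 4 (lastChild): div
After 5 (parentNode): li
After 6 (previousSibling): h3
After 7 (nextSibling): li
After 8 (firstChild): title

Answer: title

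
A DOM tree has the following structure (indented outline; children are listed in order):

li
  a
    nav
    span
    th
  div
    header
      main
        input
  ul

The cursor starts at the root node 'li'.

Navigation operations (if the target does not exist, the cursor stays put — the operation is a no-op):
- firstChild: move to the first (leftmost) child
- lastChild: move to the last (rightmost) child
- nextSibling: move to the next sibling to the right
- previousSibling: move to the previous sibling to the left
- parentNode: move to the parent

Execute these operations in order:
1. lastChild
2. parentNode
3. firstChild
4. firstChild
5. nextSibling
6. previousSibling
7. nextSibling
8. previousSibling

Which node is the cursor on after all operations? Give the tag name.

Answer: nav

Derivation:
After 1 (lastChild): ul
After 2 (parentNode): li
After 3 (firstChild): a
After 4 (firstChild): nav
After 5 (nextSibling): span
After 6 (previousSibling): nav
After 7 (nextSibling): span
After 8 (previousSibling): nav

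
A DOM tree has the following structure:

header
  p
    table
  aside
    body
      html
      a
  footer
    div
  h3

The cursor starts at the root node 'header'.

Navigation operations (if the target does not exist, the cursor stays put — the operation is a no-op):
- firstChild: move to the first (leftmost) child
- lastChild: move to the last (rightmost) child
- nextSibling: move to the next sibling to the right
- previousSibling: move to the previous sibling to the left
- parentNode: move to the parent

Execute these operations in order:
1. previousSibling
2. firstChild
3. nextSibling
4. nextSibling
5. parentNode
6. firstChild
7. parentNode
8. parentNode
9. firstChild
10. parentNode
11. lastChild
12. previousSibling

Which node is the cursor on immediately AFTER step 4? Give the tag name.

After 1 (previousSibling): header (no-op, stayed)
After 2 (firstChild): p
After 3 (nextSibling): aside
After 4 (nextSibling): footer

Answer: footer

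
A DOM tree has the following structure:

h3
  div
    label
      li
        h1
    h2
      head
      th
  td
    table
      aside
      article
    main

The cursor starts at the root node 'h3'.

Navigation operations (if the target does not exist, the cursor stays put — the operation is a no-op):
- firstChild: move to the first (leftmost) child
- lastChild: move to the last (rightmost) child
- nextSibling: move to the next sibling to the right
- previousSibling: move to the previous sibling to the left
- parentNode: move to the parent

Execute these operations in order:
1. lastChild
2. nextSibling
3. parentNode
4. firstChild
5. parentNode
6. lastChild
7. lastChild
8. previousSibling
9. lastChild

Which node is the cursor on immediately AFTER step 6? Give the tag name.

Answer: td

Derivation:
After 1 (lastChild): td
After 2 (nextSibling): td (no-op, stayed)
After 3 (parentNode): h3
After 4 (firstChild): div
After 5 (parentNode): h3
After 6 (lastChild): td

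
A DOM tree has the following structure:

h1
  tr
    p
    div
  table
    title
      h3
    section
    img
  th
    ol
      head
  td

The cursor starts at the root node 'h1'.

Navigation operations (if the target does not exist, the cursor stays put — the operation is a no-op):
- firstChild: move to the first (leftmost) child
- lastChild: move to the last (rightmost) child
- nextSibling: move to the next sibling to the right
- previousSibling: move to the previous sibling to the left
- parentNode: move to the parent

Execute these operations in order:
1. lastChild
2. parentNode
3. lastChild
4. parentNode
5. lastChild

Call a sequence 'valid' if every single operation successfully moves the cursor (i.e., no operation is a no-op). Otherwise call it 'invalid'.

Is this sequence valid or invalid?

Answer: valid

Derivation:
After 1 (lastChild): td
After 2 (parentNode): h1
After 3 (lastChild): td
After 4 (parentNode): h1
After 5 (lastChild): td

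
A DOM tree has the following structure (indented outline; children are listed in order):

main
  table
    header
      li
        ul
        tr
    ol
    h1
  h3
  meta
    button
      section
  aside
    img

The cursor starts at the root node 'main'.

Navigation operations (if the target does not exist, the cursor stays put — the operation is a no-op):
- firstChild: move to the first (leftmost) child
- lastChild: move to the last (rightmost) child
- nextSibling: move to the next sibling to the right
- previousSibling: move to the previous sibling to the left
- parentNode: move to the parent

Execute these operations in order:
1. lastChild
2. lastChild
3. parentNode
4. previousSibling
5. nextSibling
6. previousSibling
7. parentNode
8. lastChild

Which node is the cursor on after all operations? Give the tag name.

After 1 (lastChild): aside
After 2 (lastChild): img
After 3 (parentNode): aside
After 4 (previousSibling): meta
After 5 (nextSibling): aside
After 6 (previousSibling): meta
After 7 (parentNode): main
After 8 (lastChild): aside

Answer: aside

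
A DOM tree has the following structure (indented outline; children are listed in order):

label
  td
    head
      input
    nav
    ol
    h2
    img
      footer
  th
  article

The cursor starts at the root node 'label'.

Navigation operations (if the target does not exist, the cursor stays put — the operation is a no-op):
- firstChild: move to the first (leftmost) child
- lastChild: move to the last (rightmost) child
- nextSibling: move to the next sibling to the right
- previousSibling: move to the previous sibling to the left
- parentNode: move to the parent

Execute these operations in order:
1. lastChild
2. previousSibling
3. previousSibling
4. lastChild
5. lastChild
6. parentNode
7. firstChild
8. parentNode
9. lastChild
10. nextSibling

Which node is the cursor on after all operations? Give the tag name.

Answer: footer

Derivation:
After 1 (lastChild): article
After 2 (previousSibling): th
After 3 (previousSibling): td
After 4 (lastChild): img
After 5 (lastChild): footer
After 6 (parentNode): img
After 7 (firstChild): footer
After 8 (parentNode): img
After 9 (lastChild): footer
After 10 (nextSibling): footer (no-op, stayed)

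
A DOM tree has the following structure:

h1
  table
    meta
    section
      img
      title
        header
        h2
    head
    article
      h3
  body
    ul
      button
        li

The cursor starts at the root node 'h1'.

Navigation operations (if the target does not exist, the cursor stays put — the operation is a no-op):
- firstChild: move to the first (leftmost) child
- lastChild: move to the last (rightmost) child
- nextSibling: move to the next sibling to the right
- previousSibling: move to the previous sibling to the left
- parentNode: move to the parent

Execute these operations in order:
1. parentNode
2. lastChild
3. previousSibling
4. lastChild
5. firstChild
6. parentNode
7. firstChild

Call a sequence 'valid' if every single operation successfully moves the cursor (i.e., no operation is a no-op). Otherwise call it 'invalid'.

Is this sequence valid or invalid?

Answer: invalid

Derivation:
After 1 (parentNode): h1 (no-op, stayed)
After 2 (lastChild): body
After 3 (previousSibling): table
After 4 (lastChild): article
After 5 (firstChild): h3
After 6 (parentNode): article
After 7 (firstChild): h3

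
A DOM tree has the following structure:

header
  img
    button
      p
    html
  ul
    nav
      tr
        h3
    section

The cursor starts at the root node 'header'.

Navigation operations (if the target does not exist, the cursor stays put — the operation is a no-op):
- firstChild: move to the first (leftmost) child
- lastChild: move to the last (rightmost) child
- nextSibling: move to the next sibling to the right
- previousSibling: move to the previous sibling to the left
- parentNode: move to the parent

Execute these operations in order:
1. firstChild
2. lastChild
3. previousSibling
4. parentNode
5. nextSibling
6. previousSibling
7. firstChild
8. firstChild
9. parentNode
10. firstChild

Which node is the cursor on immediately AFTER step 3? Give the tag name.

Answer: button

Derivation:
After 1 (firstChild): img
After 2 (lastChild): html
After 3 (previousSibling): button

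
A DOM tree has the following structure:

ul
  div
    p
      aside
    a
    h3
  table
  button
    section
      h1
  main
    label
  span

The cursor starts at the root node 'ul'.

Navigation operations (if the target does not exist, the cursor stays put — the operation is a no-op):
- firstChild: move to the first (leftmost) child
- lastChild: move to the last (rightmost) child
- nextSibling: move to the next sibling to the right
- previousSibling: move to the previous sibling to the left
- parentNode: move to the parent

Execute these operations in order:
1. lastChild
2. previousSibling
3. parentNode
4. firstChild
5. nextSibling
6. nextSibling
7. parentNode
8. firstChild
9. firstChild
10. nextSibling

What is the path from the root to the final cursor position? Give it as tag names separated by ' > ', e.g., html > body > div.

Answer: ul > div > a

Derivation:
After 1 (lastChild): span
After 2 (previousSibling): main
After 3 (parentNode): ul
After 4 (firstChild): div
After 5 (nextSibling): table
After 6 (nextSibling): button
After 7 (parentNode): ul
After 8 (firstChild): div
After 9 (firstChild): p
After 10 (nextSibling): a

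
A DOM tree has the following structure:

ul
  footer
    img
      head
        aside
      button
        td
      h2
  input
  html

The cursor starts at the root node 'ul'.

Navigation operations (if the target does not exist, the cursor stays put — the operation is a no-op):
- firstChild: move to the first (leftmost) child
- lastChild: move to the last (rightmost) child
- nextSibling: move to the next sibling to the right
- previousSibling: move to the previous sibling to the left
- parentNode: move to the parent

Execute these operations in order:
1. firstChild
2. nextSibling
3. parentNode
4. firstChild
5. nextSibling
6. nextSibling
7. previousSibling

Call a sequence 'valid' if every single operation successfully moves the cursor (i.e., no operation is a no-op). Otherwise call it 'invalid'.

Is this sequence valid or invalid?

Answer: valid

Derivation:
After 1 (firstChild): footer
After 2 (nextSibling): input
After 3 (parentNode): ul
After 4 (firstChild): footer
After 5 (nextSibling): input
After 6 (nextSibling): html
After 7 (previousSibling): input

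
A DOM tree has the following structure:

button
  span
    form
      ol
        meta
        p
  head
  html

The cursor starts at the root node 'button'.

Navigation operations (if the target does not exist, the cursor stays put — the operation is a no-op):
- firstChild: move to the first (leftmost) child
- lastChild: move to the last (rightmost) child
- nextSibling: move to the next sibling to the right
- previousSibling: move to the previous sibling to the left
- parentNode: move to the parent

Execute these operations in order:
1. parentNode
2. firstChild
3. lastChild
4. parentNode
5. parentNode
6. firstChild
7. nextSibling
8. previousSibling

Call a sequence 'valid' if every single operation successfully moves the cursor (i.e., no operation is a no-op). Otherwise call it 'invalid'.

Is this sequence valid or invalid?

Answer: invalid

Derivation:
After 1 (parentNode): button (no-op, stayed)
After 2 (firstChild): span
After 3 (lastChild): form
After 4 (parentNode): span
After 5 (parentNode): button
After 6 (firstChild): span
After 7 (nextSibling): head
After 8 (previousSibling): span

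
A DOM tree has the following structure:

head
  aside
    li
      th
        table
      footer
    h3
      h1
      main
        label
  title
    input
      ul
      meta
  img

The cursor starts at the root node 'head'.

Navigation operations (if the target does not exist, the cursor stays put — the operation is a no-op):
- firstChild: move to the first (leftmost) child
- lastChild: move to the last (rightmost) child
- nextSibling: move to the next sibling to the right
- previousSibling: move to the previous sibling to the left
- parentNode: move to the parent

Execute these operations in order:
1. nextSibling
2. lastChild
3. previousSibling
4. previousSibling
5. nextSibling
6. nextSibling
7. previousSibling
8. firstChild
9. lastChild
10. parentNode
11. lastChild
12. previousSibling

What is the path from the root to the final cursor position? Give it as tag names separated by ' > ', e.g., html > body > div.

After 1 (nextSibling): head (no-op, stayed)
After 2 (lastChild): img
After 3 (previousSibling): title
After 4 (previousSibling): aside
After 5 (nextSibling): title
After 6 (nextSibling): img
After 7 (previousSibling): title
After 8 (firstChild): input
After 9 (lastChild): meta
After 10 (parentNode): input
After 11 (lastChild): meta
After 12 (previousSibling): ul

Answer: head > title > input > ul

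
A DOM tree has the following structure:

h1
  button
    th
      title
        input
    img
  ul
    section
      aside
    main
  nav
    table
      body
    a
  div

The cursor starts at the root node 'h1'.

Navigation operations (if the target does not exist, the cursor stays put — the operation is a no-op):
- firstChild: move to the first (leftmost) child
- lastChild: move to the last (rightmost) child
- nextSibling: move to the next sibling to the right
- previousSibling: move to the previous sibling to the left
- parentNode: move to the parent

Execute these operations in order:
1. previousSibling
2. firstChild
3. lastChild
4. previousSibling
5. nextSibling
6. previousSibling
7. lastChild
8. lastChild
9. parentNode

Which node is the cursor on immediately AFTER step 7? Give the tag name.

After 1 (previousSibling): h1 (no-op, stayed)
After 2 (firstChild): button
After 3 (lastChild): img
After 4 (previousSibling): th
After 5 (nextSibling): img
After 6 (previousSibling): th
After 7 (lastChild): title

Answer: title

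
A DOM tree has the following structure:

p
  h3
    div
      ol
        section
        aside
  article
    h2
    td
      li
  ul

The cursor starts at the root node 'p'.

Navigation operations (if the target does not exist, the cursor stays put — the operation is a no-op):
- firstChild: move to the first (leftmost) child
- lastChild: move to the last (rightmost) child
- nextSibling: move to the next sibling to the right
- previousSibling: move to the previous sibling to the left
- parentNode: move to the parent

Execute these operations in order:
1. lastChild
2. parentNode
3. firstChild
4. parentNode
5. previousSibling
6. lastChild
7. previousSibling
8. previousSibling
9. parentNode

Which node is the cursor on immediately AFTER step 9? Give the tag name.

After 1 (lastChild): ul
After 2 (parentNode): p
After 3 (firstChild): h3
After 4 (parentNode): p
After 5 (previousSibling): p (no-op, stayed)
After 6 (lastChild): ul
After 7 (previousSibling): article
After 8 (previousSibling): h3
After 9 (parentNode): p

Answer: p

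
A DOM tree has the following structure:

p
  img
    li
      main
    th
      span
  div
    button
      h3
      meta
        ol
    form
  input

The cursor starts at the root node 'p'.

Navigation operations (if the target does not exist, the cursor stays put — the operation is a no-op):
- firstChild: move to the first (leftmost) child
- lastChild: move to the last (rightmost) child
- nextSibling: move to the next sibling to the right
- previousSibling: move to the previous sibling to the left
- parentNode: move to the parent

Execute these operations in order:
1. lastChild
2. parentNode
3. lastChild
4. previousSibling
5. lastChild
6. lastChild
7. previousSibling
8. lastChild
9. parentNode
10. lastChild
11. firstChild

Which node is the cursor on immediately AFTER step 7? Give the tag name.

After 1 (lastChild): input
After 2 (parentNode): p
After 3 (lastChild): input
After 4 (previousSibling): div
After 5 (lastChild): form
After 6 (lastChild): form (no-op, stayed)
After 7 (previousSibling): button

Answer: button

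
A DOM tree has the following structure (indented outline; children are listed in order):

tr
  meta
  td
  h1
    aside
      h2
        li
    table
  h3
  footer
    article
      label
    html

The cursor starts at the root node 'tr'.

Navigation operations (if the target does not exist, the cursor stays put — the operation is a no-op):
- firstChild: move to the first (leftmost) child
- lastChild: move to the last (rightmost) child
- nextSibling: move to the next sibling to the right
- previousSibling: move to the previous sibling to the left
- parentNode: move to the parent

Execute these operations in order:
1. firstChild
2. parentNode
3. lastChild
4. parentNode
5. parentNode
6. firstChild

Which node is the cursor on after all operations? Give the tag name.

After 1 (firstChild): meta
After 2 (parentNode): tr
After 3 (lastChild): footer
After 4 (parentNode): tr
After 5 (parentNode): tr (no-op, stayed)
After 6 (firstChild): meta

Answer: meta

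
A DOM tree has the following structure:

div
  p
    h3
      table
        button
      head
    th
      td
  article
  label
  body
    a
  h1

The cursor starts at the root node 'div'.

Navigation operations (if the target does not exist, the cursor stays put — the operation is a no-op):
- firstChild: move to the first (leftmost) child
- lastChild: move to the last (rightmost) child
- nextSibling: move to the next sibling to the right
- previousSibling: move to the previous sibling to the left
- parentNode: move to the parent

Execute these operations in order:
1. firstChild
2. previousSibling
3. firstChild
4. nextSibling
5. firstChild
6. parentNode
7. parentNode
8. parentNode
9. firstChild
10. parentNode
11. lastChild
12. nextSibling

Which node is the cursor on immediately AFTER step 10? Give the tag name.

Answer: div

Derivation:
After 1 (firstChild): p
After 2 (previousSibling): p (no-op, stayed)
After 3 (firstChild): h3
After 4 (nextSibling): th
After 5 (firstChild): td
After 6 (parentNode): th
After 7 (parentNode): p
After 8 (parentNode): div
After 9 (firstChild): p
After 10 (parentNode): div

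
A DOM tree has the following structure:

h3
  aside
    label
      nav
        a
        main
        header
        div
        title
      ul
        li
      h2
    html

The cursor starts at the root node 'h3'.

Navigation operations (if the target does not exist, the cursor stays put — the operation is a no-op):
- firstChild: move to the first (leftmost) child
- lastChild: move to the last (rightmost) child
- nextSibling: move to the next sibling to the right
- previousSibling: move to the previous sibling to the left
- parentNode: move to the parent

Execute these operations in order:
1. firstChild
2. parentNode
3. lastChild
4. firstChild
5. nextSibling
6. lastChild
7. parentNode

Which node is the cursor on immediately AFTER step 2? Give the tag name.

Answer: h3

Derivation:
After 1 (firstChild): aside
After 2 (parentNode): h3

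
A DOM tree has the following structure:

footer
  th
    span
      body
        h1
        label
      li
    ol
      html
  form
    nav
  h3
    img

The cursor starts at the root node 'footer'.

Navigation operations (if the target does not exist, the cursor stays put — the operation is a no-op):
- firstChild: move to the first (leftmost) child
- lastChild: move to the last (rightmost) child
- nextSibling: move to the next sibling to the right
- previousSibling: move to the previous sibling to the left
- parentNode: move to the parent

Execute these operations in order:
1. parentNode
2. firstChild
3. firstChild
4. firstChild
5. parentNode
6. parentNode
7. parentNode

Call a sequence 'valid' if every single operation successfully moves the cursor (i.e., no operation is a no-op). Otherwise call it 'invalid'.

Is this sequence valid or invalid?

After 1 (parentNode): footer (no-op, stayed)
After 2 (firstChild): th
After 3 (firstChild): span
After 4 (firstChild): body
After 5 (parentNode): span
After 6 (parentNode): th
After 7 (parentNode): footer

Answer: invalid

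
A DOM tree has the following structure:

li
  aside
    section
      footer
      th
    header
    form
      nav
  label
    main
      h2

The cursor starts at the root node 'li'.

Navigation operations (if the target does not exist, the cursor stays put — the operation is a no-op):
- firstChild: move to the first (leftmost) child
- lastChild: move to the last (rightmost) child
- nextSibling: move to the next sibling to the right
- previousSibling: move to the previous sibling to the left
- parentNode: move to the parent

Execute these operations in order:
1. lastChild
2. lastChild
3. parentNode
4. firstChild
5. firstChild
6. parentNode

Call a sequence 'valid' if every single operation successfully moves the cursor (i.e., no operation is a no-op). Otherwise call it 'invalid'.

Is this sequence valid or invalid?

Answer: valid

Derivation:
After 1 (lastChild): label
After 2 (lastChild): main
After 3 (parentNode): label
After 4 (firstChild): main
After 5 (firstChild): h2
After 6 (parentNode): main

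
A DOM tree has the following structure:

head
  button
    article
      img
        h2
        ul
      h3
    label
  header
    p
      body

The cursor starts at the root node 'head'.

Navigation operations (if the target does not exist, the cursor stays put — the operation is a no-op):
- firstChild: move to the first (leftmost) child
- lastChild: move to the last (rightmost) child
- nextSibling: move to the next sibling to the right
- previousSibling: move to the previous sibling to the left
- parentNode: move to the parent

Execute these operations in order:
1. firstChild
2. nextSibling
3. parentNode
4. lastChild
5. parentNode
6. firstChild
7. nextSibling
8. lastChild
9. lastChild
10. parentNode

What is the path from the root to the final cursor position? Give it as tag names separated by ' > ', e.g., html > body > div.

After 1 (firstChild): button
After 2 (nextSibling): header
After 3 (parentNode): head
After 4 (lastChild): header
After 5 (parentNode): head
After 6 (firstChild): button
After 7 (nextSibling): header
After 8 (lastChild): p
After 9 (lastChild): body
After 10 (parentNode): p

Answer: head > header > p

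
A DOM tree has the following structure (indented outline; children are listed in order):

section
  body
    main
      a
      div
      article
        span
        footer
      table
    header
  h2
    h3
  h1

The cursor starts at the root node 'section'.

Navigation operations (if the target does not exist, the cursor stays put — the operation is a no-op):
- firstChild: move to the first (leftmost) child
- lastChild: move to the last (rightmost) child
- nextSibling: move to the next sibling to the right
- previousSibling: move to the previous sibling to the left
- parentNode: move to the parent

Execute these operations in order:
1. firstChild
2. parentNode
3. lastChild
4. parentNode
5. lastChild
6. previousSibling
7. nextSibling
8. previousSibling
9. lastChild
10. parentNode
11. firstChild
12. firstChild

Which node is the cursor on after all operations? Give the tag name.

After 1 (firstChild): body
After 2 (parentNode): section
After 3 (lastChild): h1
After 4 (parentNode): section
After 5 (lastChild): h1
After 6 (previousSibling): h2
After 7 (nextSibling): h1
After 8 (previousSibling): h2
After 9 (lastChild): h3
After 10 (parentNode): h2
After 11 (firstChild): h3
After 12 (firstChild): h3 (no-op, stayed)

Answer: h3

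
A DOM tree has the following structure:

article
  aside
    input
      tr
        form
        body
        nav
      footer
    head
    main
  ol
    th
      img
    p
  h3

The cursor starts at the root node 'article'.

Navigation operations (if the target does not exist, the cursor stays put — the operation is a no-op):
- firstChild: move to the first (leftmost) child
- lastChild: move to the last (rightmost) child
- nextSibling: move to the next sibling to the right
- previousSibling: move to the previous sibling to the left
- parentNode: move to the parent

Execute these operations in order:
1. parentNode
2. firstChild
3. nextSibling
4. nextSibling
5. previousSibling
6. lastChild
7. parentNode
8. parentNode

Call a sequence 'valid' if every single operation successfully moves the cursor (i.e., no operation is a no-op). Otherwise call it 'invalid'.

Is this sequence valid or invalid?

After 1 (parentNode): article (no-op, stayed)
After 2 (firstChild): aside
After 3 (nextSibling): ol
After 4 (nextSibling): h3
After 5 (previousSibling): ol
After 6 (lastChild): p
After 7 (parentNode): ol
After 8 (parentNode): article

Answer: invalid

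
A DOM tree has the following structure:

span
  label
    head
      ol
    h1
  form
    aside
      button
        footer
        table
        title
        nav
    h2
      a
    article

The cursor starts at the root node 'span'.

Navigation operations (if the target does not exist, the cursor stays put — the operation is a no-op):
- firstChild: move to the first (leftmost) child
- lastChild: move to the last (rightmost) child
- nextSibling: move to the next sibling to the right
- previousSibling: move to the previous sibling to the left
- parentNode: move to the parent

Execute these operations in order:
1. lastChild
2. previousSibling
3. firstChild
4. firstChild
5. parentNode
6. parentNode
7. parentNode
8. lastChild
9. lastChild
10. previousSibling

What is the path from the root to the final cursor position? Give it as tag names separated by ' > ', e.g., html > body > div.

Answer: span > form > h2

Derivation:
After 1 (lastChild): form
After 2 (previousSibling): label
After 3 (firstChild): head
After 4 (firstChild): ol
After 5 (parentNode): head
After 6 (parentNode): label
After 7 (parentNode): span
After 8 (lastChild): form
After 9 (lastChild): article
After 10 (previousSibling): h2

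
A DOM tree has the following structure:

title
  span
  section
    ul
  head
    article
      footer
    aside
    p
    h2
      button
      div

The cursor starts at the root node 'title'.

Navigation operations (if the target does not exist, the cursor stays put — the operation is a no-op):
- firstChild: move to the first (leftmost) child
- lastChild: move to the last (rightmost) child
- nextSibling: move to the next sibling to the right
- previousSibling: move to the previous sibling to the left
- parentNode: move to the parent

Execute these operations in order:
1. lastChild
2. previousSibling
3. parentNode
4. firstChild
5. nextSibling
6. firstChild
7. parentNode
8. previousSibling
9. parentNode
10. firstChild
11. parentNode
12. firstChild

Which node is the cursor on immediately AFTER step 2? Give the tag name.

Answer: section

Derivation:
After 1 (lastChild): head
After 2 (previousSibling): section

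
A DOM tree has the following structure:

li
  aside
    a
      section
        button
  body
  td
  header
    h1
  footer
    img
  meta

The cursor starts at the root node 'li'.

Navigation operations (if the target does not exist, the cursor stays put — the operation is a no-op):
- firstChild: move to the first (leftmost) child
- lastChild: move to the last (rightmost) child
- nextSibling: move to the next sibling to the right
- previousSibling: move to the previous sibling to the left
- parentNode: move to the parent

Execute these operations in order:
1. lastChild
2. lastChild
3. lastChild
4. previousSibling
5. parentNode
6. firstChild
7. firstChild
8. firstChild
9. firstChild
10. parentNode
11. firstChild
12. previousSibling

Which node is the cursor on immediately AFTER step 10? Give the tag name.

Answer: section

Derivation:
After 1 (lastChild): meta
After 2 (lastChild): meta (no-op, stayed)
After 3 (lastChild): meta (no-op, stayed)
After 4 (previousSibling): footer
After 5 (parentNode): li
After 6 (firstChild): aside
After 7 (firstChild): a
After 8 (firstChild): section
After 9 (firstChild): button
After 10 (parentNode): section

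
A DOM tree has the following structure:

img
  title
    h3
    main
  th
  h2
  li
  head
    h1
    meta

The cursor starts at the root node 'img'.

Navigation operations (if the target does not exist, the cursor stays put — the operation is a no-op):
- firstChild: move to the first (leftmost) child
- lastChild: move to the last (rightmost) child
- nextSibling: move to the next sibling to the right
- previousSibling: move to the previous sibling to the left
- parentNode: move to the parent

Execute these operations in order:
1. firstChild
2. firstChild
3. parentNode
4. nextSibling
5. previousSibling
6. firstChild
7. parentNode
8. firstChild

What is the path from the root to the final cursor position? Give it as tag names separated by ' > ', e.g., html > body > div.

Answer: img > title > h3

Derivation:
After 1 (firstChild): title
After 2 (firstChild): h3
After 3 (parentNode): title
After 4 (nextSibling): th
After 5 (previousSibling): title
After 6 (firstChild): h3
After 7 (parentNode): title
After 8 (firstChild): h3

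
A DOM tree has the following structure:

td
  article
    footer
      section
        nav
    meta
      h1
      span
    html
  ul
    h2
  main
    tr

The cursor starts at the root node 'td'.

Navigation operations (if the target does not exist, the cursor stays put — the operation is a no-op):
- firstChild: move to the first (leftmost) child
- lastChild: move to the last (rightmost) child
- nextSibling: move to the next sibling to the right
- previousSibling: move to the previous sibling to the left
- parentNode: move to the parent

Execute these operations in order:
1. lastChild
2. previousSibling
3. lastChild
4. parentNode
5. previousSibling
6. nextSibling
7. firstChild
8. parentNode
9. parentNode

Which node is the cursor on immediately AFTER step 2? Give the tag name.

After 1 (lastChild): main
After 2 (previousSibling): ul

Answer: ul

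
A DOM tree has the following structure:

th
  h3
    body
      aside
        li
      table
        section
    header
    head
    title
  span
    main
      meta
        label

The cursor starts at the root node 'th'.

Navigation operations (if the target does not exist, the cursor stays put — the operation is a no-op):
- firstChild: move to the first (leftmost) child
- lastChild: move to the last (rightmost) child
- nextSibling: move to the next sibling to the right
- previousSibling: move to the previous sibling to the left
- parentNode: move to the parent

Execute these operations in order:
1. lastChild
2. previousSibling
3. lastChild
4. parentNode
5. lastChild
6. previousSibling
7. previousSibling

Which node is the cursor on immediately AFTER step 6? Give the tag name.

After 1 (lastChild): span
After 2 (previousSibling): h3
After 3 (lastChild): title
After 4 (parentNode): h3
After 5 (lastChild): title
After 6 (previousSibling): head

Answer: head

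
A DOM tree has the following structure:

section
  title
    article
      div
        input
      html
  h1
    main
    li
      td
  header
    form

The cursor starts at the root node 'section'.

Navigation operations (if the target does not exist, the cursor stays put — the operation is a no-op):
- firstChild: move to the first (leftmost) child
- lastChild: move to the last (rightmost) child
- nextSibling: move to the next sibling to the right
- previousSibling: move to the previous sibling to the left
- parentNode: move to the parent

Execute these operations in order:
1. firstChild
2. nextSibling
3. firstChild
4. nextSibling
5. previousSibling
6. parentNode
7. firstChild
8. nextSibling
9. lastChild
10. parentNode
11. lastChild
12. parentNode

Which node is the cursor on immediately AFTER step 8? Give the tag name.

Answer: li

Derivation:
After 1 (firstChild): title
After 2 (nextSibling): h1
After 3 (firstChild): main
After 4 (nextSibling): li
After 5 (previousSibling): main
After 6 (parentNode): h1
After 7 (firstChild): main
After 8 (nextSibling): li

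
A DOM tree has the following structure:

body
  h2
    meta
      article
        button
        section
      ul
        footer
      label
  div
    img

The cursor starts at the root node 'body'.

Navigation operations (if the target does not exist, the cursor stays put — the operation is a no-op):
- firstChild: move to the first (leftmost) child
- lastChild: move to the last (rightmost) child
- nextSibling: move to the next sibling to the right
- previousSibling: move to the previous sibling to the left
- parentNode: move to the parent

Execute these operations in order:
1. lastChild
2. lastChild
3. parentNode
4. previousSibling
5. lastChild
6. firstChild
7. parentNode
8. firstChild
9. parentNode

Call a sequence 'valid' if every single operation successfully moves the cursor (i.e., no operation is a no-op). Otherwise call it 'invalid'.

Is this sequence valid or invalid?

After 1 (lastChild): div
After 2 (lastChild): img
After 3 (parentNode): div
After 4 (previousSibling): h2
After 5 (lastChild): meta
After 6 (firstChild): article
After 7 (parentNode): meta
After 8 (firstChild): article
After 9 (parentNode): meta

Answer: valid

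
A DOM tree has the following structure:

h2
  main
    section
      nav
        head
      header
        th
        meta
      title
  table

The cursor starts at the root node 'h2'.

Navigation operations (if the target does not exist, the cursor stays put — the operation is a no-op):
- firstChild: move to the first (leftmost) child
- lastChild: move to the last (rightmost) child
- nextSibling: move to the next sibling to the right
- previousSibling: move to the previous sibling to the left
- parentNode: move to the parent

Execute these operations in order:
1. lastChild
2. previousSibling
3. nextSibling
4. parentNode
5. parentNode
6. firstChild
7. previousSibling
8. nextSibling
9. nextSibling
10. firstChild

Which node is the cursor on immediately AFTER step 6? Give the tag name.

Answer: main

Derivation:
After 1 (lastChild): table
After 2 (previousSibling): main
After 3 (nextSibling): table
After 4 (parentNode): h2
After 5 (parentNode): h2 (no-op, stayed)
After 6 (firstChild): main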